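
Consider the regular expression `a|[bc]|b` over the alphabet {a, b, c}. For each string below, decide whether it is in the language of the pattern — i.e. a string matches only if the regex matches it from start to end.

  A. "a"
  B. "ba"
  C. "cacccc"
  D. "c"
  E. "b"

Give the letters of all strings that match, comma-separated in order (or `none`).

A → match
B → no match
C → no match
D → match
E → match

A, D, E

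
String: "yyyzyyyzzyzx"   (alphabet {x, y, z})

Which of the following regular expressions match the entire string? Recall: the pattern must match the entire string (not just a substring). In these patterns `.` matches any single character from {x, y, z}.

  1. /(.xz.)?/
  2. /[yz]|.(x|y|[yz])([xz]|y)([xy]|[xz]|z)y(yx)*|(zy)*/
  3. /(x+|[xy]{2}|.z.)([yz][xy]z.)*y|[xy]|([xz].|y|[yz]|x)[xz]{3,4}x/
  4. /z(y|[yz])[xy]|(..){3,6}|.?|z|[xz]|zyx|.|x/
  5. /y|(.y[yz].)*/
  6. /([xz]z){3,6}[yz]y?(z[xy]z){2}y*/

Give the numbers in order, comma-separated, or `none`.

1 → no match
2 → no match
3 → no match
4 → match
5 → match
6 → no match

4, 5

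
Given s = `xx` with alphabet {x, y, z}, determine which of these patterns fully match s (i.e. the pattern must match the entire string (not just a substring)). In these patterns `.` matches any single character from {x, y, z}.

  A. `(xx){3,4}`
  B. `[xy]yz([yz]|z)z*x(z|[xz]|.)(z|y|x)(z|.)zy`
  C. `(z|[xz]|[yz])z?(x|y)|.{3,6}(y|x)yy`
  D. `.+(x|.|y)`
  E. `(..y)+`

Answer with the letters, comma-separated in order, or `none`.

C, D

A → no match
B → no match — must end with `zy`
C → match
D → match
E → no match — must end with `y`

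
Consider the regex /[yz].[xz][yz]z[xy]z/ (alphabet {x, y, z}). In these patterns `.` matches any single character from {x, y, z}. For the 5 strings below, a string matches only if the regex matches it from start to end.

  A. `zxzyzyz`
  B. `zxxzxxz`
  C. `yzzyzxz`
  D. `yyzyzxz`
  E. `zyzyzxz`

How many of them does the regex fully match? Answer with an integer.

A. `zxzyzyz` → match
B. `zxxzxxz` → no match
C. `yzzyzxz` → match
D. `yyzyzxz` → match
E. `zyzyzxz` → match
Total matched: 4

4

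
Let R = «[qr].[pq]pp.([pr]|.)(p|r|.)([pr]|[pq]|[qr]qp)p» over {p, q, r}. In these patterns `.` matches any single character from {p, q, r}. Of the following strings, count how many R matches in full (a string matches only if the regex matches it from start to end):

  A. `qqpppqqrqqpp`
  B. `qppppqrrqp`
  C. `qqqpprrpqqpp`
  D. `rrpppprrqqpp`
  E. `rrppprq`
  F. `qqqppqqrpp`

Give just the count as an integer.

5

A → match
B → match
C → match
D → match
E → no match — must end with `p`
F → match
Total matched: 5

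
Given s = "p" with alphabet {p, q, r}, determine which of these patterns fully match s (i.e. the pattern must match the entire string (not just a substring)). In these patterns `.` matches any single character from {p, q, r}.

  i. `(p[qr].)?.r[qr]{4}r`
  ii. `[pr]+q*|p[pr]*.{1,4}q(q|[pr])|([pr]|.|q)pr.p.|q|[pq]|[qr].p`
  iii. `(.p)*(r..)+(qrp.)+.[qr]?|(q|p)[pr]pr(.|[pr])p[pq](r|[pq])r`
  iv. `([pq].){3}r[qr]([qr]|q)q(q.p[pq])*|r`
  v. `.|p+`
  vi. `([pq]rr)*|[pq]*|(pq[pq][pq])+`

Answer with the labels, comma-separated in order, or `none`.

i → no match — must end with "r"
ii → match
iii → no match
iv → no match
v → match
vi → match

ii, v, vi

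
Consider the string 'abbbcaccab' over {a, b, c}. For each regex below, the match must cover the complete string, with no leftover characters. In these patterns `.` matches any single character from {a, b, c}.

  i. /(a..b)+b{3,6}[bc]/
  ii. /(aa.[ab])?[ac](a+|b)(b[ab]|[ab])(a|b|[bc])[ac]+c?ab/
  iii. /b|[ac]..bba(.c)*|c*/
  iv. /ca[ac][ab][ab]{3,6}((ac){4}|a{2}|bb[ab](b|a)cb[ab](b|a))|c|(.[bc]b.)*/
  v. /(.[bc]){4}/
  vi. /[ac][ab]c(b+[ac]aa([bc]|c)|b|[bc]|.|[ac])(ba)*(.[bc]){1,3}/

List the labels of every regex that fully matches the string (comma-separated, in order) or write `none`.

ii

i → no match
ii → match
iii → no match
iv → no match
v → no match
vi → no match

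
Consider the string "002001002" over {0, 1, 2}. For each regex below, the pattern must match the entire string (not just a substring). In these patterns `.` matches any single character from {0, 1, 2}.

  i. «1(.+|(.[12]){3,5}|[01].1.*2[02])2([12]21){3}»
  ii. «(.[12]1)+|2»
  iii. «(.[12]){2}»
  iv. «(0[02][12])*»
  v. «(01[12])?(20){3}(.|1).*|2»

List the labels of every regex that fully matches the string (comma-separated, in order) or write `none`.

iv

i → no match — must start with "1"
ii → no match
iii → no match
iv → match
v → no match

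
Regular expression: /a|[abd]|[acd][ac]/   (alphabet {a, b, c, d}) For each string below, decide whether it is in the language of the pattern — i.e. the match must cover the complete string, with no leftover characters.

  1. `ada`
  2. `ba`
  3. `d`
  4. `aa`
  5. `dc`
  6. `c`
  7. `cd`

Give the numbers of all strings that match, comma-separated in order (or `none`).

3, 4, 5

1. `ada` → no match
2. `ba` → no match
3. `d` → match
4. `aa` → match
5. `dc` → match
6. `c` → no match
7. `cd` → no match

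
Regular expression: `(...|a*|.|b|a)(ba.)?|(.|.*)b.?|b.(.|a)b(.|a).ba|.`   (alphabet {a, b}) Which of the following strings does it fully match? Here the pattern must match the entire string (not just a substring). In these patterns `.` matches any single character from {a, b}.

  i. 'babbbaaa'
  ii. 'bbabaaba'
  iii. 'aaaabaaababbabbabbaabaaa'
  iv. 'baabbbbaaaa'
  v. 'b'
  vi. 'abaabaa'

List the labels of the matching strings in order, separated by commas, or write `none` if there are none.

ii, v

i → no match
ii → match
iii → no match
iv → no match
v → match
vi → no match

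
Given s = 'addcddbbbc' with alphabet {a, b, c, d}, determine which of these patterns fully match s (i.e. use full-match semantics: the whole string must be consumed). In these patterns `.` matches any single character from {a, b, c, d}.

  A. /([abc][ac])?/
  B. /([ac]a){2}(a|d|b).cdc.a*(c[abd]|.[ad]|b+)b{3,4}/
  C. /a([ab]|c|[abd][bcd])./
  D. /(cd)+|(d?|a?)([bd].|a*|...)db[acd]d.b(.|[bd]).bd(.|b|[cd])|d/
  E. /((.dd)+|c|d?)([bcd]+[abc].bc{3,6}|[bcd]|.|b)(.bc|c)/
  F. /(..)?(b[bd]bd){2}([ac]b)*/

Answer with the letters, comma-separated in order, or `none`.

A → no match
B → no match — must end with 'b'
C → no match
D → no match
E → match
F → no match

E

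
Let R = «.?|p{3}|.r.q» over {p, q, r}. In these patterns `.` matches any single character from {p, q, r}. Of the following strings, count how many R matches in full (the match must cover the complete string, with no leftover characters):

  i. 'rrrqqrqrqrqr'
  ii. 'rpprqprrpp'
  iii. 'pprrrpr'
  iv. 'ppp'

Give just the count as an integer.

i. 'rrrqqrqrqrqr' → no match
ii. 'rpprqprrpp' → no match
iii. 'pprrrpr' → no match
iv. 'ppp' → match
Total matched: 1

1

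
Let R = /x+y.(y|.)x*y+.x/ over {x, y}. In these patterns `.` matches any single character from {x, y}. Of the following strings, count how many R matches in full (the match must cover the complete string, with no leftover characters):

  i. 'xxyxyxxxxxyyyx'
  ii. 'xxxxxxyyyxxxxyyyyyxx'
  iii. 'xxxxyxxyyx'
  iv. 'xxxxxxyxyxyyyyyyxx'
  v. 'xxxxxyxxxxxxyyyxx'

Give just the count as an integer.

i → match
ii → match
iii → match
iv → match
v → match
Total matched: 5

5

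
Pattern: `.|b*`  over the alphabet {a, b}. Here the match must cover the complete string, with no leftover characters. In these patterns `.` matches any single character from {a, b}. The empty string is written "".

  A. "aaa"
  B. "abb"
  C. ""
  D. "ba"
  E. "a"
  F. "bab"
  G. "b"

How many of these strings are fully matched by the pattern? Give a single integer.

A → no match
B → no match
C → match
D → no match
E → match
F → no match
G → match
Total matched: 3

3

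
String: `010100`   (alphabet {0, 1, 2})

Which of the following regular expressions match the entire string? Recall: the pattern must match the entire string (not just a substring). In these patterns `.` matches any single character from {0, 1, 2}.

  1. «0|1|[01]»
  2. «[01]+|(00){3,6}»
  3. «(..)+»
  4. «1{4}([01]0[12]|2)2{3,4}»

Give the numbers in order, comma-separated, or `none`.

2, 3

1 → no match
2 → match
3 → match
4 → no match — must start with `1`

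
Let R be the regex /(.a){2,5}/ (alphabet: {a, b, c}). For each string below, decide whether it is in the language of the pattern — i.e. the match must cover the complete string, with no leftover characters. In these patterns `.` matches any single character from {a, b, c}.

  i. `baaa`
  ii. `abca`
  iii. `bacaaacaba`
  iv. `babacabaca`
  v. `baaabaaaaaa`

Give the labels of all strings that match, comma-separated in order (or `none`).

i → match
ii → no match
iii → match
iv → match
v → no match

i, iii, iv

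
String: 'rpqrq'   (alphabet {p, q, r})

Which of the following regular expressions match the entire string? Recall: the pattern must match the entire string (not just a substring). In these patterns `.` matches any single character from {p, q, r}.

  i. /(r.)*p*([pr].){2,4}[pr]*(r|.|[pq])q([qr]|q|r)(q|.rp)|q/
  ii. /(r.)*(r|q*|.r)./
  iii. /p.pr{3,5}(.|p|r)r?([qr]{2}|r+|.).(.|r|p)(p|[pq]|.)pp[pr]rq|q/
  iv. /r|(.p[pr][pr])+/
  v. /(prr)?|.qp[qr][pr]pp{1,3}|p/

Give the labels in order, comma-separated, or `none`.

ii

i → no match
ii → match
iii → no match
iv → no match
v → no match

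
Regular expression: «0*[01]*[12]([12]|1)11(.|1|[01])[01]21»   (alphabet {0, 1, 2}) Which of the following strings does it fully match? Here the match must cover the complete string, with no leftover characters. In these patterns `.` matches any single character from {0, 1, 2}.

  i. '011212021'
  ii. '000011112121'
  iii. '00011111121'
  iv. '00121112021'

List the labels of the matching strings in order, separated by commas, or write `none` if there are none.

ii, iii, iv

i. '011212021' → no match
ii. '000011112121' → match
iii. '00011111121' → match
iv. '00121112021' → match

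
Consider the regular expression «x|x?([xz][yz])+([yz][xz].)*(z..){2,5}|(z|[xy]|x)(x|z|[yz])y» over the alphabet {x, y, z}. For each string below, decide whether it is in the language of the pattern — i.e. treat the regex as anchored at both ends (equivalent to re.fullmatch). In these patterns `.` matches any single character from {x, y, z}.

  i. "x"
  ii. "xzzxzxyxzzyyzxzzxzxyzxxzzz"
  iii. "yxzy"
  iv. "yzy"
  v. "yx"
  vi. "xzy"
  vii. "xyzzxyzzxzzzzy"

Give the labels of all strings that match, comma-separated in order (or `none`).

i, ii, iv, vi

i → match
ii → match
iii → no match
iv → match
v → no match
vi → match
vii → no match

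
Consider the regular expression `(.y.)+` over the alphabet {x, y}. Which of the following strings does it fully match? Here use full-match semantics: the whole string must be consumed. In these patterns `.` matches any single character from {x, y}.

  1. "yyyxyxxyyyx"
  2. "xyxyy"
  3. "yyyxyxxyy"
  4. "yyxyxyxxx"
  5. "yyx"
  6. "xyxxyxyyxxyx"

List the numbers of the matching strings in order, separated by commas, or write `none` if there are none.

1 → no match
2 → no match
3 → match
4 → no match
5 → match
6 → match

3, 5, 6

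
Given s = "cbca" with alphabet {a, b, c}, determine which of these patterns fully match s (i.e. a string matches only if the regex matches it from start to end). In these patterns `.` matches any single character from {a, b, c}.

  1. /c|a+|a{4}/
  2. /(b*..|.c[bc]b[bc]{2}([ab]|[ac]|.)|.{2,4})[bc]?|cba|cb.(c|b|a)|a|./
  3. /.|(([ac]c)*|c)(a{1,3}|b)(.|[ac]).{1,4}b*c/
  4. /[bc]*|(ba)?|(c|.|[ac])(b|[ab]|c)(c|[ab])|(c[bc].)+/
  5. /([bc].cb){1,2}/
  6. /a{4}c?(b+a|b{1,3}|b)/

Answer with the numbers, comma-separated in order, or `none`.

1 → no match
2 → match
3 → no match
4 → no match
5 → no match — must end with "cb"
6 → no match — must start with "a"

2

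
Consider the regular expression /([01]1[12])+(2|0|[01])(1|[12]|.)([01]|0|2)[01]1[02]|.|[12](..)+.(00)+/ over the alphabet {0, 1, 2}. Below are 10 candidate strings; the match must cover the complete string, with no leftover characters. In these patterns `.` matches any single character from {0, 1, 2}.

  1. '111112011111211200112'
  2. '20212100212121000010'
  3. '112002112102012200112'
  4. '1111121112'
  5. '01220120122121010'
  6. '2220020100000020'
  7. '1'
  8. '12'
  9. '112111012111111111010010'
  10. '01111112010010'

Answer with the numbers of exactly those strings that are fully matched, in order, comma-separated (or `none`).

1 → no match
2 → no match
3 → no match
4 → no match
5 → no match
6 → no match
7 → match
8 → no match
9 → match
10 → no match

7, 9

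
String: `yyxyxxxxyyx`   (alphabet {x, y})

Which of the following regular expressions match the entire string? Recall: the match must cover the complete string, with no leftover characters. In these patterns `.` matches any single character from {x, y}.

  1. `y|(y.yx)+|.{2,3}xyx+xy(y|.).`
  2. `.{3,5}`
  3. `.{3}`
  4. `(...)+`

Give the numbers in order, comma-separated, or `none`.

1

1 → match
2 → no match
3 → no match
4 → no match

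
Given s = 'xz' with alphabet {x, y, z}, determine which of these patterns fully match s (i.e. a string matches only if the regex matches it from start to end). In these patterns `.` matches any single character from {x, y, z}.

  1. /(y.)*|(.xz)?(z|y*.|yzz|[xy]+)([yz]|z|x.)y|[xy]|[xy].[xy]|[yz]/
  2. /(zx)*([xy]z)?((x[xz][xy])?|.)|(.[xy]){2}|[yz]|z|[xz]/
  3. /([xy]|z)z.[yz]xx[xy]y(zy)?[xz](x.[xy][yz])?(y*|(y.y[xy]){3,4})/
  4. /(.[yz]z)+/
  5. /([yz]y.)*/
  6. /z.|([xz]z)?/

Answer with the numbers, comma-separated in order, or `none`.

1 → no match
2 → match
3 → no match
4 → no match
5 → no match
6 → match

2, 6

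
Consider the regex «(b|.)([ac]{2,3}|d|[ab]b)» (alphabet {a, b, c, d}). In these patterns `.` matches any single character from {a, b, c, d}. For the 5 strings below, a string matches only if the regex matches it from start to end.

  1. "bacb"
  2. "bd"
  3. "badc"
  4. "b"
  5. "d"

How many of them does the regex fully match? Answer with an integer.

1. "bacb" → no match
2. "bd" → match
3. "badc" → no match
4. "b" → no match
5. "d" → no match
Total matched: 1

1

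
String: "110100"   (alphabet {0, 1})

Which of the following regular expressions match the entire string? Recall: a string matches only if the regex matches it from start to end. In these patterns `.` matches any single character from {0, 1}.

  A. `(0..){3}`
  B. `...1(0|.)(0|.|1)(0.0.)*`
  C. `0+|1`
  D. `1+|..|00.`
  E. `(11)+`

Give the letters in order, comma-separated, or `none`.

A → no match — must start with "0"
B → match
C → no match
D → no match
E → no match — must end with "11"

B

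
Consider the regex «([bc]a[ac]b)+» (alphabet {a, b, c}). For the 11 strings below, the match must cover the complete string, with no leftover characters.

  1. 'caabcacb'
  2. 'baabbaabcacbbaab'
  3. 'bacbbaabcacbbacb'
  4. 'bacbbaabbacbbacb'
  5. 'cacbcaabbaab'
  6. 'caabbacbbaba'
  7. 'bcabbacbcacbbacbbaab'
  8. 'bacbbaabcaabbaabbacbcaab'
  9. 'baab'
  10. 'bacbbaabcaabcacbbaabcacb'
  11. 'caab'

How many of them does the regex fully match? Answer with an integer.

9

1 → match
2 → match
3 → match
4 → match
5 → match
6 → no match — must end with 'b'
7 → no match
8 → match
9 → match
10 → match
11 → match
Total matched: 9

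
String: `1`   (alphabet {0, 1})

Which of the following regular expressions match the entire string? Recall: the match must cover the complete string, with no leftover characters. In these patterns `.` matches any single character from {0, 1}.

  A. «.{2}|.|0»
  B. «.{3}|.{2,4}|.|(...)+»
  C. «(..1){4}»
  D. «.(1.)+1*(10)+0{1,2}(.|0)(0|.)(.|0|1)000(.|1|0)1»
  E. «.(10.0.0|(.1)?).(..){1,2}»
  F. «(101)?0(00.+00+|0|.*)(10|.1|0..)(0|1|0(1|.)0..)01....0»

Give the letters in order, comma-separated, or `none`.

A, B

A → match
B → match
C → no match
D → no match
E → no match
F → no match — must end with `0`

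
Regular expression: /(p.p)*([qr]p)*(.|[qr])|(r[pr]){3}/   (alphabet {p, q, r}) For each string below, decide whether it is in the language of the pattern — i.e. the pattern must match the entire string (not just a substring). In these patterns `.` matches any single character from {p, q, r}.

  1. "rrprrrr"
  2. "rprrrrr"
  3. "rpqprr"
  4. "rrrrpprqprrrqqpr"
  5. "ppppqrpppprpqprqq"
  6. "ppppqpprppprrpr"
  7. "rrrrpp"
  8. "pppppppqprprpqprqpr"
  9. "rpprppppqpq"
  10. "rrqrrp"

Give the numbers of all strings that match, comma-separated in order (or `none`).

none

1 → no match
2 → no match
3 → no match
4 → no match
5 → no match
6 → no match
7 → no match
8 → no match
9 → no match
10 → no match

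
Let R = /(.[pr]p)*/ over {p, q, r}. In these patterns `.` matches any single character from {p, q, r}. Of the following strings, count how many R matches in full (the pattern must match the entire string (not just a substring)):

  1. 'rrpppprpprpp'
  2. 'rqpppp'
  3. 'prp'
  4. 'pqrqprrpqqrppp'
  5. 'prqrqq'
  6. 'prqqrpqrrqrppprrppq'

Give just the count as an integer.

1. 'rrpppprpprpp' → match
2. 'rqpppp' → no match
3. 'prp' → match
4 → no match
5. 'prqrqq' → no match
6 → no match
Total matched: 2

2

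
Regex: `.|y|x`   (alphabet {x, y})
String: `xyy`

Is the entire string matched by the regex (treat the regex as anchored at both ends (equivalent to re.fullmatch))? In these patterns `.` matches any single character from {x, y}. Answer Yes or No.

No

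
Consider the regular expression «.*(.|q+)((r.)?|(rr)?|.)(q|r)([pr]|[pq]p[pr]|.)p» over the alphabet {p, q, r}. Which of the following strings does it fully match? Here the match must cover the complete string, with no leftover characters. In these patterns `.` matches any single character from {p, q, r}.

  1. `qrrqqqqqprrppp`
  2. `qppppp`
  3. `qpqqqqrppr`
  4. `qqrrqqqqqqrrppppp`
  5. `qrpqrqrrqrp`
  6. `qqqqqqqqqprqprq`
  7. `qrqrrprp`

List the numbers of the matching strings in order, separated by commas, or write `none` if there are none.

1 → no match
2 → no match
3 → no match — must end with `p`
4 → no match
5 → match
6 → no match — must end with `p`
7 → no match

5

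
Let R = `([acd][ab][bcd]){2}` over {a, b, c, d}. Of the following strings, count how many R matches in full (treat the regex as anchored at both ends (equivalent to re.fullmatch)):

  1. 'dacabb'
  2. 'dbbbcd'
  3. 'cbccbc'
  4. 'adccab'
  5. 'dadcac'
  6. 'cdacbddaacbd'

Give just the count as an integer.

3

1 → match
2 → no match
3 → match
4 → no match
5 → match
6 → no match
Total matched: 3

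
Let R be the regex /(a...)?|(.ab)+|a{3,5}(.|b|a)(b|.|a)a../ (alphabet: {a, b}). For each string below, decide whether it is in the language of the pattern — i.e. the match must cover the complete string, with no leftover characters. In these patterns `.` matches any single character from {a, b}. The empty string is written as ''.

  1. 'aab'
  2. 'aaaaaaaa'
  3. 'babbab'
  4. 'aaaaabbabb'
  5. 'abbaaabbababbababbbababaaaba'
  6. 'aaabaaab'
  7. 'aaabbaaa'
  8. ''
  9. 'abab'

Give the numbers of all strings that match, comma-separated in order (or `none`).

1, 2, 3, 4, 6, 7, 8, 9

1 → match
2 → match
3 → match
4 → match
5 → no match
6 → match
7 → match
8 → match
9 → match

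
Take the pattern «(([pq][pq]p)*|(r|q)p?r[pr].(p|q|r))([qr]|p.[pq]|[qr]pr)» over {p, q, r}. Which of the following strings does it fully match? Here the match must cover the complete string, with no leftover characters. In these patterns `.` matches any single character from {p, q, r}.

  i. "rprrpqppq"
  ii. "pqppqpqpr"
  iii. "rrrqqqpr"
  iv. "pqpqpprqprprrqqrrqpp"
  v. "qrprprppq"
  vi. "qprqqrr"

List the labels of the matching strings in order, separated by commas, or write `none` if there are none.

i → match
ii → match
iii → match
iv → no match
v → no match
vi → no match

i, ii, iii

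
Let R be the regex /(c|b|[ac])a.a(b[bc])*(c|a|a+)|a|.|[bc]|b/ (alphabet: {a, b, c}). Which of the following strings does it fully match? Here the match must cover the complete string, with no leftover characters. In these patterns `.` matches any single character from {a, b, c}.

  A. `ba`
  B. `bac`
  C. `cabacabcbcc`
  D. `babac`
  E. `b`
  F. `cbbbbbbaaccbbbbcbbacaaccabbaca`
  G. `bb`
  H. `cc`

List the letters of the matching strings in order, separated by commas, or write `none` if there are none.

A. `ba` → no match
B. `bac` → no match
C. `cabacabcbcc` → no match
D. `babac` → match
E. `b` → match
F → no match
G. `bb` → no match
H. `cc` → no match

D, E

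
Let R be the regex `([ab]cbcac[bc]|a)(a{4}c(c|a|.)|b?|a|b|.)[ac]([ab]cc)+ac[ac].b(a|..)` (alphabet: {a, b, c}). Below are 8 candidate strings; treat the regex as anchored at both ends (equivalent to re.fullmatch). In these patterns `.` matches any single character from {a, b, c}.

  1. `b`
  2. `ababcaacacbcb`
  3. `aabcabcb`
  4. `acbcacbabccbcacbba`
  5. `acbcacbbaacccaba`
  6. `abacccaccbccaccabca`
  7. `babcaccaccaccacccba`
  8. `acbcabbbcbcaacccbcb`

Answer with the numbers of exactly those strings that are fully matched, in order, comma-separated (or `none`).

1 → no match
2 → no match
3 → no match
4 → no match
5 → no match
6 → no match
7 → no match
8 → no match

none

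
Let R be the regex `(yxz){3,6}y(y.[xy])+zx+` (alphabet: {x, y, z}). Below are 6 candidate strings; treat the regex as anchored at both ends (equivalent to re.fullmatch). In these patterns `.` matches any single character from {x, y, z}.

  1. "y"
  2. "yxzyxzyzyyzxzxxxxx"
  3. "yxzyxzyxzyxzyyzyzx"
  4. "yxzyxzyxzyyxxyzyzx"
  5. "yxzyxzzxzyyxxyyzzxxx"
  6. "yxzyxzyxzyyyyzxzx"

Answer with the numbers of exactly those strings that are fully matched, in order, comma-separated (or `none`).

1. "y" → no match — must start with "yxz"
2 → no match
3 → match
4 → match
5 → no match
6 → no match

3, 4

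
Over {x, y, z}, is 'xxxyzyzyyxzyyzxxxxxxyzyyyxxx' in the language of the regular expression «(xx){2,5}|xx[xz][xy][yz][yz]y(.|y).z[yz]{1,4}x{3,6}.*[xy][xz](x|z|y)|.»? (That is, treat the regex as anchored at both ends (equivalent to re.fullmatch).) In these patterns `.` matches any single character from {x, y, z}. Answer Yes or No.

No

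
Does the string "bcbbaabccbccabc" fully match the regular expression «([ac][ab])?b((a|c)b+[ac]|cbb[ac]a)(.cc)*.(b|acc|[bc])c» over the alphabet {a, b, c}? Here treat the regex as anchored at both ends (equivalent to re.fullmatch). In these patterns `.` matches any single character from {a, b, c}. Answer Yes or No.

Yes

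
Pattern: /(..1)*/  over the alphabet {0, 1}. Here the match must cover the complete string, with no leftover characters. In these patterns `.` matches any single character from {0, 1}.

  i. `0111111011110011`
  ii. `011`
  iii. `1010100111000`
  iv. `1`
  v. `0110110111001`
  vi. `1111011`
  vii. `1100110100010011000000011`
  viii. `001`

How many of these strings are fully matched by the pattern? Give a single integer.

i → no match
ii → match
iii → no match
iv → no match
v → no match
vi → no match
vii → no match
viii → match
Total matched: 2

2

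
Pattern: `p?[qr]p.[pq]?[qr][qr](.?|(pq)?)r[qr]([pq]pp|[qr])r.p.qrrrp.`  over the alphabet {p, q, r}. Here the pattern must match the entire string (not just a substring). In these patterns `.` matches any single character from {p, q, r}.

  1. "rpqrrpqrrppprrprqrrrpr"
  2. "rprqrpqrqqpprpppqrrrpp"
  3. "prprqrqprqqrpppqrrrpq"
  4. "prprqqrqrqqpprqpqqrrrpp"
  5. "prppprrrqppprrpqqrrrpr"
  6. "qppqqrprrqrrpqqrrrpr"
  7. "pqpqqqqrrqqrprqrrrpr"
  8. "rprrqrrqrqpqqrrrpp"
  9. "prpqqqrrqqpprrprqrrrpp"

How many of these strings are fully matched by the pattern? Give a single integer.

1 → match
2 → match
3 → match
4 → match
5 → match
6 → match
7 → no match
8 → match
9 → match
Total matched: 8

8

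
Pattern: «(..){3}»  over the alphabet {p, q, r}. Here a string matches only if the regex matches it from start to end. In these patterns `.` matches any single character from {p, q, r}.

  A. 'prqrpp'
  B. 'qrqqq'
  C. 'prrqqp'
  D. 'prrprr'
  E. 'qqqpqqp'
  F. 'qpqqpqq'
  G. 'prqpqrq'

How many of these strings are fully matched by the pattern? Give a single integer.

A. 'prqrpp' → match
B. 'qrqqq' → no match
C. 'prrqqp' → match
D. 'prrprr' → match
E. 'qqqpqqp' → no match
F. 'qpqqpqq' → no match
G. 'prqpqrq' → no match
Total matched: 3

3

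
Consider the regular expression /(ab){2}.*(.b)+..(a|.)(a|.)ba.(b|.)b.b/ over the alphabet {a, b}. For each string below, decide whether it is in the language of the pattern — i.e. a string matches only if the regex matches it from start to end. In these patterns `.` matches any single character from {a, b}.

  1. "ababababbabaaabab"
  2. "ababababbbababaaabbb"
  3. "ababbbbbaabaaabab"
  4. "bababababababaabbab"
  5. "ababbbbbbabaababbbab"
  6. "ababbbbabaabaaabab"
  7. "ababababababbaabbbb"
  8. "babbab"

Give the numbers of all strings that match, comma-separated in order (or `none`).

1, 2, 3, 5, 6, 7

1 → match
2 → match
3 → match
4 → no match — must start with "ab"
5 → match
6 → match
7 → match
8. "babbab" → no match — must start with "ab"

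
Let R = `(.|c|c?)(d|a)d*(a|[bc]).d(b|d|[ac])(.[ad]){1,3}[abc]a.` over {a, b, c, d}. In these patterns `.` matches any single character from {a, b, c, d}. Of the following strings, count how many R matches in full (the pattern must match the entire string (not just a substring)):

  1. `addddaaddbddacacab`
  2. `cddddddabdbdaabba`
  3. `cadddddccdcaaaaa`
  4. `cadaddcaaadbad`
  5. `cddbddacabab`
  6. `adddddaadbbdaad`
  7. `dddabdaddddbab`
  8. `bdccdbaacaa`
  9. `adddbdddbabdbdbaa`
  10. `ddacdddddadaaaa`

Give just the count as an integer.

9

1 → match
2 → no match
3 → match
4 → match
5. `cddbddacabab` → match
6 → match
7 → match
8. `bdccdbaacaa` → match
9 → match
10 → match
Total matched: 9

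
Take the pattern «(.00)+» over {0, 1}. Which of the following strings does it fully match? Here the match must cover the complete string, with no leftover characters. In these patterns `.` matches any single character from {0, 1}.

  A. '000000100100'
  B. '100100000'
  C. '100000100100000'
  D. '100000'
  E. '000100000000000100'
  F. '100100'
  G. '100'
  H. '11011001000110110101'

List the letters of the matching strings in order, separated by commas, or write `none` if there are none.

A → match
B → match
C → match
D → match
E → match
F → match
G → match
H → no match — must end with '00'

A, B, C, D, E, F, G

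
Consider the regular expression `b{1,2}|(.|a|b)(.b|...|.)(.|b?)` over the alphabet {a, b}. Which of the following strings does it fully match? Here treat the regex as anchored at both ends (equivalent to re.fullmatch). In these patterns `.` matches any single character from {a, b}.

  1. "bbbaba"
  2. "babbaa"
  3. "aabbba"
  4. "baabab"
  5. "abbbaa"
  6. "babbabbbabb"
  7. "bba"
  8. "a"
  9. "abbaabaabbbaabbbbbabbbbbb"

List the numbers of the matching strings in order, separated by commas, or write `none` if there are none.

7

1 → no match
2 → no match
3 → no match
4 → no match
5 → no match
6 → no match
7 → match
8 → no match
9 → no match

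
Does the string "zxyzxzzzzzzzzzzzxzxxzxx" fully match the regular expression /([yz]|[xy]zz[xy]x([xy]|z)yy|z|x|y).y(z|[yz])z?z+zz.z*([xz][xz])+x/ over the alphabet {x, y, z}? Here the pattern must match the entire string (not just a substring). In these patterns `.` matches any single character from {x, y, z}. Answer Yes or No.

No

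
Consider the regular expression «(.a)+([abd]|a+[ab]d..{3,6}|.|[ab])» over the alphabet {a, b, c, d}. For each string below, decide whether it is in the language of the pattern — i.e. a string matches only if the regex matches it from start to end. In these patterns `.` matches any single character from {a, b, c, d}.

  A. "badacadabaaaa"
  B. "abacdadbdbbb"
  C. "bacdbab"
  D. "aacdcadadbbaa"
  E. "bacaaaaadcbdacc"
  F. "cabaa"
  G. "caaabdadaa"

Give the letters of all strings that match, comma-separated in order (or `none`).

A, E, F, G

A → match
B → no match
C → no match
D → no match
E → match
F → match
G → match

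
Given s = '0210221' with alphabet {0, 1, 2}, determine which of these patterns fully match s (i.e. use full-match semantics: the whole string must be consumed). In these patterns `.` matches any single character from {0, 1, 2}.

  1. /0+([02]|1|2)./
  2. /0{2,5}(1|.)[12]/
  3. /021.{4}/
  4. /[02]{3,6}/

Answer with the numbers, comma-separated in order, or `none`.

1 → no match
2 → no match
3 → match
4 → no match

3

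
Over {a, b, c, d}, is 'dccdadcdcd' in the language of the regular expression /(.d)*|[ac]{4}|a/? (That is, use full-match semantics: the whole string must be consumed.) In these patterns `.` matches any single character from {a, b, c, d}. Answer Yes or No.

No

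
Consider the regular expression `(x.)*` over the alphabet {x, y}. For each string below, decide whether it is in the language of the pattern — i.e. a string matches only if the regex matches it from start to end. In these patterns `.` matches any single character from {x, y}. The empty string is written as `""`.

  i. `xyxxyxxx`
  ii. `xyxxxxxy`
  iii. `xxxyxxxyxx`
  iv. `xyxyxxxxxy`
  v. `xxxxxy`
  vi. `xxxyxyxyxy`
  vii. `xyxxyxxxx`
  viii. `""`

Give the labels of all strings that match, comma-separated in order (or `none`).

ii, iii, iv, v, vi, viii

i → no match
ii → match
iii → match
iv → match
v → match
vi → match
vii → no match
viii → match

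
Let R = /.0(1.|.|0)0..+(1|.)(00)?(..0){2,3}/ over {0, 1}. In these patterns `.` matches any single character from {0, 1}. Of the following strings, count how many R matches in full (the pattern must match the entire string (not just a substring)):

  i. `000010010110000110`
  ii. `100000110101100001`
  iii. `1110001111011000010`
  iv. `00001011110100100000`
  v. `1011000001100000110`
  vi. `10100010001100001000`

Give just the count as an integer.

i → match
ii → no match — must end with `0`
iii → no match
iv → match
v → match
vi → no match
Total matched: 3

3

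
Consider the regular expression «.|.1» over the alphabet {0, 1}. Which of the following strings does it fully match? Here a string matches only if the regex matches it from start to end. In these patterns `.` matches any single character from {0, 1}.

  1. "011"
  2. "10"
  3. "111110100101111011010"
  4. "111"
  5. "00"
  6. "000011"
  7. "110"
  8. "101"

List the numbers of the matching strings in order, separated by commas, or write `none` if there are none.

1 → no match
2 → no match
3 → no match
4 → no match
5 → no match
6 → no match
7 → no match
8 → no match

none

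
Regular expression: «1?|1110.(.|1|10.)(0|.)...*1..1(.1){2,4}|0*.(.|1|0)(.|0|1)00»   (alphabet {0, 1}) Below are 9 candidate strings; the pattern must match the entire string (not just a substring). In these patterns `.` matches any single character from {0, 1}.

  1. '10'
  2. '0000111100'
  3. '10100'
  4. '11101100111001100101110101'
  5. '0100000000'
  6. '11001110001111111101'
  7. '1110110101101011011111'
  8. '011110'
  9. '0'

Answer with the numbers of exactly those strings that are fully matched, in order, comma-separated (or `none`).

3, 4, 7

1 → no match
2 → no match
3 → match
4 → match
5 → no match
6 → no match
7 → match
8 → no match
9 → no match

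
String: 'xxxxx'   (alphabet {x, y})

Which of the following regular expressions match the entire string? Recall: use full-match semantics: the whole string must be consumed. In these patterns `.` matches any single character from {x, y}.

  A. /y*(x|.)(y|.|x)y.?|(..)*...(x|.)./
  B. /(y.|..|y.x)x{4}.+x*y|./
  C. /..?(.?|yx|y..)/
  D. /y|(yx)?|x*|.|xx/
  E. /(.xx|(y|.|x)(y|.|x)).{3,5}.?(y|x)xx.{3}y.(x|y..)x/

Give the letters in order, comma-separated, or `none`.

A → match
B → no match
C → no match
D → match
E → no match

A, D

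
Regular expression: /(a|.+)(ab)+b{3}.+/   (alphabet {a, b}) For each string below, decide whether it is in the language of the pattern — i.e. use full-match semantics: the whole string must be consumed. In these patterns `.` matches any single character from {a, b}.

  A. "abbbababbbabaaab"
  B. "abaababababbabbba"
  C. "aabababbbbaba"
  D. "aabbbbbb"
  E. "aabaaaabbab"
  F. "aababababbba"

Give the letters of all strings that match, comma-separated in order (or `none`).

A → no match
B → no match
C → match
D. "aabbbbbb" → match
E. "aabaaaabbab" → no match
F. "aababababbba" → no match

C, D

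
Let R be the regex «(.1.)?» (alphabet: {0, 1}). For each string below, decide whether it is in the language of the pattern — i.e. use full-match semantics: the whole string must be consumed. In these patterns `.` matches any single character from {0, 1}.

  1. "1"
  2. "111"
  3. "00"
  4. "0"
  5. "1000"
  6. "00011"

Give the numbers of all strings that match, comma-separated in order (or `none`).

2

1 → no match
2 → match
3 → no match
4 → no match
5 → no match
6 → no match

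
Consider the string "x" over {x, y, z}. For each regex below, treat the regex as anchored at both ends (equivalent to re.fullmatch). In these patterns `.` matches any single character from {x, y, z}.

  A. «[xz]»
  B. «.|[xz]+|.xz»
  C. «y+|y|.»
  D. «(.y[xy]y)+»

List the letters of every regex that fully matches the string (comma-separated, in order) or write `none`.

A → match
B → match
C → match
D → no match — must end with "y"

A, B, C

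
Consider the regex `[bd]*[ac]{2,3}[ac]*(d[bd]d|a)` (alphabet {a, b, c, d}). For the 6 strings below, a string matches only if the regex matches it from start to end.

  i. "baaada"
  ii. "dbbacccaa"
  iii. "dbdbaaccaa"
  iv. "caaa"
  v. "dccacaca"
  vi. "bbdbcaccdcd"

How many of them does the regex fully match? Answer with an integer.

i → no match
ii → match
iii → match
iv → match
v → match
vi → no match
Total matched: 4

4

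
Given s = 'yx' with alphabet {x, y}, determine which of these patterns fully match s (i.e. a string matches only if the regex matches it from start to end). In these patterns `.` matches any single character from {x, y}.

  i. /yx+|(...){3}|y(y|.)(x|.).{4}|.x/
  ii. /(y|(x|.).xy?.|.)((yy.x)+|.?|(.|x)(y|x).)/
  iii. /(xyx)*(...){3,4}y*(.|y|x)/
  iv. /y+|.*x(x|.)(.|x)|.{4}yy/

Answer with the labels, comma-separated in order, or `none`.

i → match
ii → match
iii → no match
iv → no match

i, ii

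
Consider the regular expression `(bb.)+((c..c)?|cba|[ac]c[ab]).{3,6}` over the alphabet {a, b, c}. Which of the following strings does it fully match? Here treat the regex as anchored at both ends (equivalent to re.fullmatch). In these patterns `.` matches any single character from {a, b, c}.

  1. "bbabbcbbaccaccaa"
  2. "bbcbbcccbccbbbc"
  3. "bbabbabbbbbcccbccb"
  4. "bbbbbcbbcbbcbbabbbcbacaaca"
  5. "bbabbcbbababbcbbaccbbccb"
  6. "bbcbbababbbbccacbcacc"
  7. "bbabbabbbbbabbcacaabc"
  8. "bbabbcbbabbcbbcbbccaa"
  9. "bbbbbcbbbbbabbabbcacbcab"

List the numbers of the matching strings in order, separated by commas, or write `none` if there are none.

1, 2, 3, 4, 7, 8, 9

1 → match
2 → match
3 → match
4 → match
5 → no match
6 → no match
7 → match
8 → match
9 → match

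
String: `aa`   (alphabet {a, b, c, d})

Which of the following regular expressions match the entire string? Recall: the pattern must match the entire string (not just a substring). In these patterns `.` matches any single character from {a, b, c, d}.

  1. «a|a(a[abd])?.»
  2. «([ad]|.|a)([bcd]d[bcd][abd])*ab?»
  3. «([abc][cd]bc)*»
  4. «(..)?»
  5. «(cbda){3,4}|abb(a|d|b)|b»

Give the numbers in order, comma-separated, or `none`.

1, 2, 4

1 → match
2 → match
3 → no match
4 → match
5 → no match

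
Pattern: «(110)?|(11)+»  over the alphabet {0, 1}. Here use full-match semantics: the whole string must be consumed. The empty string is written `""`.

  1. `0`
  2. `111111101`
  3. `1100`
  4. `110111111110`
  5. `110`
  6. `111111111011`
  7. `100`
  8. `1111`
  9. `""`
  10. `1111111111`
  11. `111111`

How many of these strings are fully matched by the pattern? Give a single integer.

5

1 → no match
2 → no match
3 → no match
4 → no match
5 → match
6 → no match
7 → no match
8 → match
9 → match
10 → match
11 → match
Total matched: 5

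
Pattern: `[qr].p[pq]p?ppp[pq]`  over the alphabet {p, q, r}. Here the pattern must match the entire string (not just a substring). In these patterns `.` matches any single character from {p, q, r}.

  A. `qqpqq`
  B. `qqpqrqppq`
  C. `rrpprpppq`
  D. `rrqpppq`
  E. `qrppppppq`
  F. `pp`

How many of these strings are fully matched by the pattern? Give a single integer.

1

A. `qqpqq` → no match
B. `qqpqrqppq` → no match
C. `rrpprpppq` → no match
D. `rrqpppq` → no match
E. `qrppppppq` → match
F. `pp` → no match
Total matched: 1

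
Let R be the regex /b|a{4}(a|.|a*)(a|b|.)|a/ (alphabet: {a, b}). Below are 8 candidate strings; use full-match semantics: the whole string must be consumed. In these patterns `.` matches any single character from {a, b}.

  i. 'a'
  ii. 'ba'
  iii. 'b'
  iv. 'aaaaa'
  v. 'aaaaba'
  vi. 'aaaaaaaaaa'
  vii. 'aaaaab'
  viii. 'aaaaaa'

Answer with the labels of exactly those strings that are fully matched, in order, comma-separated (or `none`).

i, iii, iv, v, vi, vii, viii

i. 'a' → match
ii. 'ba' → no match
iii. 'b' → match
iv. 'aaaaa' → match
v. 'aaaaba' → match
vi. 'aaaaaaaaaa' → match
vii. 'aaaaab' → match
viii. 'aaaaaa' → match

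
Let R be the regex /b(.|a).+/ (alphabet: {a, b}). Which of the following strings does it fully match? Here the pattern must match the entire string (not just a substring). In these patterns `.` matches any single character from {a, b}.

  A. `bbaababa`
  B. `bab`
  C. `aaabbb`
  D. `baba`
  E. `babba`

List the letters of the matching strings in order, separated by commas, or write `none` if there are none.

A → match
B → match
C → no match — must start with `b`
D → match
E → match

A, B, D, E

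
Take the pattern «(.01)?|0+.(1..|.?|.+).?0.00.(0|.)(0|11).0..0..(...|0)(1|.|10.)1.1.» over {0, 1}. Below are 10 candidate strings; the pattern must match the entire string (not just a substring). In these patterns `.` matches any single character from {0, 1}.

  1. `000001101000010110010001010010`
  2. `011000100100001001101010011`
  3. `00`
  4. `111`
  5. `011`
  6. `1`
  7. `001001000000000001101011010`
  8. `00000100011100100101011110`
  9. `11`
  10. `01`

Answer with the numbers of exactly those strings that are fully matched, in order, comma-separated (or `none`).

1 → no match
2 → no match
3 → no match
4 → no match
5 → no match
6 → no match
7 → no match
8 → no match
9 → no match
10 → no match

none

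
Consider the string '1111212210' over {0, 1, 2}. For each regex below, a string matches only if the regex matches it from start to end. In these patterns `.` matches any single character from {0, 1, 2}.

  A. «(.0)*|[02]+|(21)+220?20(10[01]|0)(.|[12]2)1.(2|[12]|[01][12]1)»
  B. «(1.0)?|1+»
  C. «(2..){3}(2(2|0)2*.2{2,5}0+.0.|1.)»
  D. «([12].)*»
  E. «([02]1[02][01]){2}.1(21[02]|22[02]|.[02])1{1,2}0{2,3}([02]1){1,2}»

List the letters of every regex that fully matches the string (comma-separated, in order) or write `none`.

A → no match
B → no match
C → no match — must start with '2'
D → match
E → no match — must end with '1'

D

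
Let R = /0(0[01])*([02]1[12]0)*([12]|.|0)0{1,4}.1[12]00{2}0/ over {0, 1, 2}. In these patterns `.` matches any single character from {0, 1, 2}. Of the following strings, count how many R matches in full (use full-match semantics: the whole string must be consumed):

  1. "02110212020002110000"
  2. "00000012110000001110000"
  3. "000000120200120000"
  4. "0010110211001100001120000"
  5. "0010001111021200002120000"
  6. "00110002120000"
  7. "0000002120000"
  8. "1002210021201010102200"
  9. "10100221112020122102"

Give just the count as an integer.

1 → match
2 → match
3 → match
4 → match
5 → no match
6 → match
7 → match
8 → no match — must start with "0"
9 → no match — must start with "0"
Total matched: 6

6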